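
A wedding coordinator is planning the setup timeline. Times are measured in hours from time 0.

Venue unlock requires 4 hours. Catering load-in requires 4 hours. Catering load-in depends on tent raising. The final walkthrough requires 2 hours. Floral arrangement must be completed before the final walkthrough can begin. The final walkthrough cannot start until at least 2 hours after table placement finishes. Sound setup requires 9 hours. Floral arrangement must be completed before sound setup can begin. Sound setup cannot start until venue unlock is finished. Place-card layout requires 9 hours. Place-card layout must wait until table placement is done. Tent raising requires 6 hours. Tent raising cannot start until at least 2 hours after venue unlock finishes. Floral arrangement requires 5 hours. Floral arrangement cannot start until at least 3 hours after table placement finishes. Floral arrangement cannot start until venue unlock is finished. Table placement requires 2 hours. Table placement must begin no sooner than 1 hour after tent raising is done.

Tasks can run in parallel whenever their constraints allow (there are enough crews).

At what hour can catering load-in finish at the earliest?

16

Nothing blocks venue unlock, so it runs from hour 0 to hour 4.
After venue unlock (finishes hour 4, plus 2-hour gap → hour 6), tent raising can start at hour 6 and finishes at hour 12.
Catering load-in cannot begin until tent raising (finishes hour 12). It runs from hour 12 to 12 + 4 = hour 16.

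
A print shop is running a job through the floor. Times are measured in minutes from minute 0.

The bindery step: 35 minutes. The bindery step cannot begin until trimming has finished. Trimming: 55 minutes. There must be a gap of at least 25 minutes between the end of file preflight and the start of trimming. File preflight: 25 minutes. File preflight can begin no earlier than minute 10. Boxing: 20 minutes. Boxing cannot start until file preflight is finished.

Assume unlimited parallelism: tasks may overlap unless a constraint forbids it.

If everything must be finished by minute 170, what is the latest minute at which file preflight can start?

30

Nothing follows the bindery step; the deadline of minute 170 is its only limit. It must start by 170 − 35 = minute 135.
Trimming feeds into the bindery step (must start by minute 135); so trimming must finish by minute 135 and therefore start by minute 80.
Nothing follows boxing; the deadline of minute 170 is its only limit. It must start by 170 − 20 = minute 150.
For file preflight: trimming (must start by minute 80, minus 25-minute gap → minute 55); boxing (must start by minute 150). The most restrictive is minute 55; with a 25-minute duration, file preflight must start by minute 30.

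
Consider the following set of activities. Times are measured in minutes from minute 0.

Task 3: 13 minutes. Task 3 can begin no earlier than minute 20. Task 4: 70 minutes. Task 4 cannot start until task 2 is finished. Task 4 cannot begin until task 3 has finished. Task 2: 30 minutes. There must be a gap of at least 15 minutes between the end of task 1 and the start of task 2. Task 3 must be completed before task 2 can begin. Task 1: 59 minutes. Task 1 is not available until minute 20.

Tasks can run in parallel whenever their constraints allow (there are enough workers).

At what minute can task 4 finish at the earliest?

194

After its own release at minute 20, task 3 can start at minute 20 and finishes at minute 33.
Task 1 waits on its own release at minute 20, so it starts at minute 20 and finishes at 20 + 59 = minute 79.
Task 2 has to wait for task 1 (finishes minute 79, plus 15-minute gap → minute 94); task 3 (finishes minute 33). The latest of these is minute 94, so task 2 runs minute 94 to 94 + 30 = minute 124.
Task 4 has to wait for task 2 (finishes minute 124); task 3 (finishes minute 33). The latest of these is minute 124, so task 4 runs minute 124 to 124 + 70 = minute 194.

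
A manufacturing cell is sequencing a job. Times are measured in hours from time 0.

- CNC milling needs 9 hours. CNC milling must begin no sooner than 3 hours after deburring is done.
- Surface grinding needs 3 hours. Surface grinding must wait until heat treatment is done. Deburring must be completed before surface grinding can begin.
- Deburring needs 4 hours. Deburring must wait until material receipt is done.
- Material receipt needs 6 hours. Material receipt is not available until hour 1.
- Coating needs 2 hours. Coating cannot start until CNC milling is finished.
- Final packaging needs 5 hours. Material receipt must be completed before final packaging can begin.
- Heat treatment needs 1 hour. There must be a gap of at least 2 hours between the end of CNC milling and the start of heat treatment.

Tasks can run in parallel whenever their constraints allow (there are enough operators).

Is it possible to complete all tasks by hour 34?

Material receipt cannot begin until its own release at hour 1. It runs from hour 1 to 1 + 6 = hour 7.
Final packaging cannot begin until material receipt (finishes hour 7). It runs from hour 7 to 7 + 5 = hour 12.
Deburring waits on material receipt (finishes hour 7), so it starts at hour 7 and finishes at 7 + 4 = hour 11.
CNC milling waits on deburring (finishes hour 11, plus 3-hour gap → hour 14), so it starts at hour 14 and finishes at 14 + 9 = hour 23.
After CNC milling (finishes hour 23), coating can start at hour 23 and finishes at hour 25.
After CNC milling (finishes hour 23, plus 2-hour gap → hour 25), heat treatment can start at hour 25 and finishes at hour 26.
For surface grinding: heat treatment (finishes hour 26); deburring (finishes hour 11). Taking the maximum gives a start of hour 26, and it finishes at 26 + 3 = hour 29.
Every task is finished by hour 29, which is no later than the deadline of 34, so the schedule is feasible.

Yes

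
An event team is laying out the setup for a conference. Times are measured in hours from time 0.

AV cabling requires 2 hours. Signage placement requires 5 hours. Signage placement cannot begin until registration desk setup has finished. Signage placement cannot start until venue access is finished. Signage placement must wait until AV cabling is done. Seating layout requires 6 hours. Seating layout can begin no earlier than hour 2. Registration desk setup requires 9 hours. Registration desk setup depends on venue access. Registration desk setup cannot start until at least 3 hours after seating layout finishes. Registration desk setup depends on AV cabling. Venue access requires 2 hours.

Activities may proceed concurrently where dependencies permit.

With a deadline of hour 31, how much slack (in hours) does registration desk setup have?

Seating layout waits on its own release at hour 2, so it starts at hour 2 and finishes at 2 + 6 = hour 8.
Nothing blocks AV cabling, so it runs from hour 0 to hour 2.
Nothing blocks venue access, so it runs from hour 0 to hour 2.
For registration desk setup: venue access (finishes hour 2); seating layout (finishes hour 8, plus 3-hour gap → hour 11); AV cabling (finishes hour 2). Taking the maximum gives a start of hour 11, and it finishes at 11 + 9 = hour 20.

Working backward from the deadline:
Signage placement must finish by hour 31; it takes 5 hours, so it must start by 31 − 5 = hour 26.
Registration desk setup feeds into signage placement (must start by hour 26); so registration desk setup must finish by hour 26 and therefore start by hour 17.
So registration desk setup can start as early as hour 11 and as late as hour 17, giving 17 − 11 = 6 hours of slack.

6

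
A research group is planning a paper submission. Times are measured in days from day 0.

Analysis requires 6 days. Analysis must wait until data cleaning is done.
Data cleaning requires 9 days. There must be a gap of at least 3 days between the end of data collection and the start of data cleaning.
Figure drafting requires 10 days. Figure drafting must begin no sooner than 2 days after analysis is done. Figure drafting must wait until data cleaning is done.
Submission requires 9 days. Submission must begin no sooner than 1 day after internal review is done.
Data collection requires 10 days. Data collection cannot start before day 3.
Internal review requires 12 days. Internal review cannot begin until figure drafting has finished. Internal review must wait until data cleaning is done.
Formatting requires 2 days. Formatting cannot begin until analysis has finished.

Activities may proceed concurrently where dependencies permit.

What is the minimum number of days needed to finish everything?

65

Data collection waits on its own release at day 3, so it starts at day 3 and finishes at 3 + 10 = day 13.
After data collection (finishes day 13, plus 3-day gap → day 16), data cleaning can start at day 16 and finishes at day 25.
After data cleaning (finishes day 25), analysis can start at day 25 and finishes at day 31.
Formatting waits on analysis (finishes day 31), so it starts at day 31 and finishes at 31 + 2 = day 33.
Figure drafting has to wait for analysis (finishes day 31, plus 2-day gap → day 33); data cleaning (finishes day 25). The latest of these is day 33, so figure drafting runs day 33 to 33 + 10 = day 43.
Internal review has to wait for figure drafting (finishes day 43); data cleaning (finishes day 25). The latest of these is day 43, so internal review runs day 43 to 43 + 12 = day 55.
After internal review (finishes day 55, plus 1-day gap → day 56), submission can start at day 56 and finishes at day 65.
All tasks are finished once the last one completes. Finish times: Data collection at 13, Data cleaning at 25, Analysis at 31, Figure drafting at 43, Internal review at 55, Formatting at 33, Submission at 65. The latest is day 65.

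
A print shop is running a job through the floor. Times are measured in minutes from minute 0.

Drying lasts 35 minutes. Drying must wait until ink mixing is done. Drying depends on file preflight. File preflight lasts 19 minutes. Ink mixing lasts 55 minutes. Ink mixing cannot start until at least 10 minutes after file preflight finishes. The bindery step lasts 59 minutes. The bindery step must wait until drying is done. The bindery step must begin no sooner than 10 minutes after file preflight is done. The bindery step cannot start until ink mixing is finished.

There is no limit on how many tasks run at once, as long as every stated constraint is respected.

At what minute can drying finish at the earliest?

119

File preflight can start immediately at minute 0; it finishes at minute 19.
Ink mixing waits on file preflight (finishes minute 19, plus 10-minute gap → minute 29), so it starts at minute 29 and finishes at 29 + 55 = minute 84.
Drying needs all of ink mixing (finishes minute 84); file preflight (finishes minute 19). That puts its earliest start at minute 84; it finishes at 84 + 35 = minute 119.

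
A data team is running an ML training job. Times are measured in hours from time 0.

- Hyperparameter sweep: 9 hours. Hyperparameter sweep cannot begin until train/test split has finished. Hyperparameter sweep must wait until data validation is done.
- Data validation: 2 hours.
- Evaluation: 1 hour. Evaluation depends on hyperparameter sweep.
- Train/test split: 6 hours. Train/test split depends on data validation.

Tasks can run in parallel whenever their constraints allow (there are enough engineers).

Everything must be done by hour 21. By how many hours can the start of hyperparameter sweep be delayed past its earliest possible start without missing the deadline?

3

Data validation has no prerequisites, so it starts at hour 0 and finishes at hour 2.
After data validation (finishes hour 2), train/test split can start at hour 2 and finishes at hour 8.
Hyperparameter sweep has to wait for train/test split (finishes hour 8); data validation (finishes hour 2). The latest of these is hour 8, so hyperparameter sweep runs hour 8 to 8 + 9 = hour 17.

Working backward from the deadline:
Nothing follows evaluation; the deadline of hour 21 is its only limit. It must start by 21 − 1 = hour 20.
Hyperparameter sweep feeds into evaluation (must start by hour 20); so hyperparameter sweep must finish by hour 20 and therefore start by hour 11.
So hyperparameter sweep can start as early as hour 8 and as late as hour 11, giving 11 − 8 = 3 hours of slack.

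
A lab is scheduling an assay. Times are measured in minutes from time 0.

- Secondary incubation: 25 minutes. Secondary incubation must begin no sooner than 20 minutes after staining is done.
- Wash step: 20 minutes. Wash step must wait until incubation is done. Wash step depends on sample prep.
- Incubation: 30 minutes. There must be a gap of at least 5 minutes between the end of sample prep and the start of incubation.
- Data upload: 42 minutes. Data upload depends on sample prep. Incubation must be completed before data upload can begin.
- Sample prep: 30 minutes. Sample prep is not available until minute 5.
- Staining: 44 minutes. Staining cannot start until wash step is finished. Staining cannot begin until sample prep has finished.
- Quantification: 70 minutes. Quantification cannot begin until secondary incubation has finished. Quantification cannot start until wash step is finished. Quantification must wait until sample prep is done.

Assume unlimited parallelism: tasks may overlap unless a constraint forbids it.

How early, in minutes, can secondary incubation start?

154

Sample prep waits on its own release at minute 5, so it starts at minute 5 and finishes at 5 + 30 = minute 35.
Incubation cannot begin until sample prep (finishes minute 35, plus 5-minute gap → minute 40). It runs from minute 40 to 40 + 30 = minute 70.
For wash step: incubation (finishes minute 70); sample prep (finishes minute 35). Taking the maximum gives a start of minute 70, and it finishes at 70 + 20 = minute 90.
Staining cannot start until wash step (finishes minute 90); sample prep (finishes minute 35). The controlling bound is minute 90, so staining finishes at 90 + 44 = minute 134.
Secondary incubation waits on staining (finishes minute 134, plus 20-minute gap → minute 154), so the earliest it can start is minute 154.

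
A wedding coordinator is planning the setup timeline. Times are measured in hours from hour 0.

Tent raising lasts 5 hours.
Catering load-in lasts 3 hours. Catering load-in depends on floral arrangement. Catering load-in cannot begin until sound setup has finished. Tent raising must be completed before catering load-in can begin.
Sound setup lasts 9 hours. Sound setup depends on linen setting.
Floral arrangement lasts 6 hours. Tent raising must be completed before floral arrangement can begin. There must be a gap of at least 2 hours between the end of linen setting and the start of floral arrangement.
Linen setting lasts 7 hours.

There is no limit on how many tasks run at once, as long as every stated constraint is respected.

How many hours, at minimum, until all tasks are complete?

Nothing blocks linen setting, so it runs from hour 0 to hour 7.
Sound setup cannot begin until linen setting (finishes hour 7). It runs from hour 7 to 7 + 9 = hour 16.
Nothing blocks tent raising, so it runs from hour 0 to hour 5.
Floral arrangement cannot start until tent raising (finishes hour 5); linen setting (finishes hour 7, plus 2-hour gap → hour 9). The controlling bound is hour 9, so floral arrangement finishes at 9 + 6 = hour 15.
Catering load-in has to wait for floral arrangement (finishes hour 15); sound setup (finishes hour 16); tent raising (finishes hour 5). The latest of these is hour 16, so catering load-in runs hour 16 to 16 + 3 = hour 19.
All tasks are finished once the last one completes. Finish times: Tent raising at 5, Linen setting at 7, Floral arrangement at 15, Sound setup at 16, Catering load-in at 19. The latest is hour 19.

19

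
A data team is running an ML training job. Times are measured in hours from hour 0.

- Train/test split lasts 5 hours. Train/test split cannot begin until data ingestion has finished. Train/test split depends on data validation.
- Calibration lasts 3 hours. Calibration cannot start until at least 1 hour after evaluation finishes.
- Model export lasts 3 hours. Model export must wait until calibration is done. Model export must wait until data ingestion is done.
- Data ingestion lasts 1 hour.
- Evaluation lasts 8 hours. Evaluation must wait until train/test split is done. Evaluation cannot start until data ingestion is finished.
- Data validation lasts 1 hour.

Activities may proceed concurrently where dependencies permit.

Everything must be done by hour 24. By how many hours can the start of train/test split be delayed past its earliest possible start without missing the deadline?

3

Data validation has no prerequisites, so it starts at hour 0 and finishes at hour 1.
Nothing blocks data ingestion, so it runs from hour 0 to hour 1.
Train/test split needs all of data ingestion (finishes hour 1); data validation (finishes hour 1). That puts its earliest start at hour 1; it finishes at 1 + 5 = hour 6.

Working backward from the deadline:
Model export has no dependents, so it just needs to finish by hour 24. Starting by 24 − 3 = hour 21 achieves that.
Calibration feeds into model export (must start by hour 21); so calibration must finish by hour 21 and therefore start by hour 18.
Evaluation feeds into calibration (must start by hour 18, minus 1-hour gap → hour 17); so evaluation must finish by hour 17 and therefore start by hour 9.
Train/test split must finish before evaluation (must start by hour 9). With a 5-hour duration, train/test split must start by 9 − 5 = hour 4.
So train/test split can start as early as hour 1 and as late as hour 4, giving 4 − 1 = 3 hours of slack.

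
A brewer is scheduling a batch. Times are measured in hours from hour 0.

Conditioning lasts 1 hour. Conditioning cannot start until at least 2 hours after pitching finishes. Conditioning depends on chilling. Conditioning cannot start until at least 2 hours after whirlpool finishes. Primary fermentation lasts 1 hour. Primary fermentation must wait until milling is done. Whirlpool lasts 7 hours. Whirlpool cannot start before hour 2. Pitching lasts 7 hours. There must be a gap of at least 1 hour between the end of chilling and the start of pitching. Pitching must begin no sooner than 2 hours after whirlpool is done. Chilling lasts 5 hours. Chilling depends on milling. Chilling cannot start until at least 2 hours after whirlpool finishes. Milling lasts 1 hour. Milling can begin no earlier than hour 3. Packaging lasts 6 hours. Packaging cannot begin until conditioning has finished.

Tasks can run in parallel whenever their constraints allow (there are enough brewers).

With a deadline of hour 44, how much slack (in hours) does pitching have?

Whirlpool cannot begin until its own release at hour 2. It runs from hour 2 to 2 + 7 = hour 9.
Milling waits on its own release at hour 3, so it starts at hour 3 and finishes at 3 + 1 = hour 4.
Chilling needs all of milling (finishes hour 4); whirlpool (finishes hour 9, plus 2-hour gap → hour 11). That puts its earliest start at hour 11; it finishes at 11 + 5 = hour 16.
Pitching has to wait for chilling (finishes hour 16, plus 1-hour gap → hour 17); whirlpool (finishes hour 9, plus 2-hour gap → hour 11). The latest of these is hour 17, so pitching runs hour 17 to 17 + 7 = hour 24.

Working backward from the deadline:
Nothing follows packaging; the deadline of hour 44 is its only limit. It must start by 44 − 6 = hour 38.
Conditioning must finish before packaging (must start by hour 38). With a 1-hour duration, conditioning must start by 38 − 1 = hour 37.
Pitching has to be done before conditioning (must start by hour 37, minus 2-hour gap → hour 35). That means finishing by hour 35, i.e. starting by 35 − 7 = hour 28.
So pitching can start as early as hour 17 and as late as hour 28, giving 28 − 17 = 11 hours of slack.

11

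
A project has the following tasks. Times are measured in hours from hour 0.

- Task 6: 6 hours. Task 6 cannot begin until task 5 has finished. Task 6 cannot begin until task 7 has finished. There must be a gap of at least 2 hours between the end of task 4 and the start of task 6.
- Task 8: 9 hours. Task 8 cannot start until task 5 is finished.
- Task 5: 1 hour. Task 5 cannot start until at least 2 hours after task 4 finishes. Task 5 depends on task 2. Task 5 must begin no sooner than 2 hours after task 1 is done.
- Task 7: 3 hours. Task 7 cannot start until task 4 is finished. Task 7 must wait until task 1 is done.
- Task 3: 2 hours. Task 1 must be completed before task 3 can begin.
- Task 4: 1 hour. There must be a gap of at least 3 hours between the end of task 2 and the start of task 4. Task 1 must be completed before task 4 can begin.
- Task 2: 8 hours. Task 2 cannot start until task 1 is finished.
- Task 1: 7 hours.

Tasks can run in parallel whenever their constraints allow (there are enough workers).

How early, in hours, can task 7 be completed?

Nothing blocks task 1, so it runs from hour 0 to hour 7.
Task 2 waits on task 1 (finishes hour 7), so it starts at hour 7 and finishes at 7 + 8 = hour 15.
For task 4: task 2 (finishes hour 15, plus 3-hour gap → hour 18); task 1 (finishes hour 7). Taking the maximum gives a start of hour 18, and it finishes at 18 + 1 = hour 19.
Task 7 cannot start until task 4 (finishes hour 19); task 1 (finishes hour 7). The controlling bound is hour 19, so task 7 finishes at 19 + 3 = hour 22.

22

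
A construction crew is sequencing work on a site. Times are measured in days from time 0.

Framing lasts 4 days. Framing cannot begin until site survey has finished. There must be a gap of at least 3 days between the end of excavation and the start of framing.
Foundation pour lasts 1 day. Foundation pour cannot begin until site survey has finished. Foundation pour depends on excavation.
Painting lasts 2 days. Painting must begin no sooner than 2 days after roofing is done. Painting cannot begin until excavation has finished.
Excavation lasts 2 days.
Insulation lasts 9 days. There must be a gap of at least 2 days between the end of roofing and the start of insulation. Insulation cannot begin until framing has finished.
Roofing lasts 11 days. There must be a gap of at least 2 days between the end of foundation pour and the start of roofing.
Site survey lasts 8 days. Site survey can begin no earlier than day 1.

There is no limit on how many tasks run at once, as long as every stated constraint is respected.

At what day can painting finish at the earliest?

27

Excavation can start immediately at day 0; it finishes at day 2.
After its own release at day 1, site survey can start at day 1 and finishes at day 9.
Foundation pour has to wait for site survey (finishes day 9); excavation (finishes day 2). The latest of these is day 9, so foundation pour runs day 9 to 9 + 1 = day 10.
Roofing waits on foundation pour (finishes day 10, plus 2-day gap → day 12), so it starts at day 12 and finishes at 12 + 11 = day 23.
Painting needs all of roofing (finishes day 23, plus 2-day gap → day 25); excavation (finishes day 2). That puts its earliest start at day 25; it finishes at 25 + 2 = day 27.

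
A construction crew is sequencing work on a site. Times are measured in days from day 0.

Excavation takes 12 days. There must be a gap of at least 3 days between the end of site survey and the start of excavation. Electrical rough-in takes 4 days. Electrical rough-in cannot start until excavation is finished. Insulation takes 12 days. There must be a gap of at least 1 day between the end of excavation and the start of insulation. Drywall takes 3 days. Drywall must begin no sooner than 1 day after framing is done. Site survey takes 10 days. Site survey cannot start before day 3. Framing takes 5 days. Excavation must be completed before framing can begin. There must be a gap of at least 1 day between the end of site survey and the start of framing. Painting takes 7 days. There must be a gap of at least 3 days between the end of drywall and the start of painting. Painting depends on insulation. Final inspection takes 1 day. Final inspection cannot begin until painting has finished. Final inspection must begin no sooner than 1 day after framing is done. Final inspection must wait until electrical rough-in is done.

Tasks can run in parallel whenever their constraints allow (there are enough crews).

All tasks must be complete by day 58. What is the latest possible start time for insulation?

Final inspection must finish by day 58; it takes 1 day, so it must start by 58 − 1 = day 57.
Painting feeds into final inspection (must start by day 57); so painting must finish by day 57 and therefore start by day 50.
Insulation must finish before painting (must start by day 50). With a 12-day duration, insulation must start by 50 − 12 = day 38.

38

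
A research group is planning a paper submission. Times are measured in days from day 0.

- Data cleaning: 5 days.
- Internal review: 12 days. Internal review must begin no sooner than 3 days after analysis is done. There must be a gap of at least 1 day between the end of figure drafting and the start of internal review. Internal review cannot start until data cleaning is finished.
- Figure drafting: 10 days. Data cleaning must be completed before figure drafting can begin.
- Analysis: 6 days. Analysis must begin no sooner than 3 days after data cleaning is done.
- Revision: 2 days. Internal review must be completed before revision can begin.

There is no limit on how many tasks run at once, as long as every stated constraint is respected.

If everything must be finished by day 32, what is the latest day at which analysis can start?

9

To finish by day 32, revision (duration 2) must start no later than day 30.
Internal review must finish before revision (must start by day 30). With a 12-day duration, internal review must start by 30 − 12 = day 18.
Since internal review (must start by day 18, minus 3-day gap → day 15) depends on it, analysis must finish by day 15. Backing off its 6-day duration gives a latest start of day 9.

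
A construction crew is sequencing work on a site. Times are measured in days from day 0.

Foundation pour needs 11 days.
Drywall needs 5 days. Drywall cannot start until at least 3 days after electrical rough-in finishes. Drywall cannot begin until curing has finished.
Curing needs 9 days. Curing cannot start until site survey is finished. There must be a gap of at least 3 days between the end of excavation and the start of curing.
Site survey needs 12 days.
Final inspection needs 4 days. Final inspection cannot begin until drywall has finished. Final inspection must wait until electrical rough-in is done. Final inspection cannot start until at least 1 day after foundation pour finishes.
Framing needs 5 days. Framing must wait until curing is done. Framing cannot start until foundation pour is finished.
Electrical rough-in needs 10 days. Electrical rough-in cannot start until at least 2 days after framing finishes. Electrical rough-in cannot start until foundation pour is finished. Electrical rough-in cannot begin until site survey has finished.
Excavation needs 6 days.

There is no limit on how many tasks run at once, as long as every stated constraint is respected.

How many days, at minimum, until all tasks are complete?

50

Nothing blocks foundation pour, so it runs from day 0 to day 11.
Excavation has no prerequisites, so it starts at day 0 and finishes at day 6.
Nothing blocks site survey, so it runs from day 0 to day 12.
Curing has to wait for site survey (finishes day 12); excavation (finishes day 6, plus 3-day gap → day 9). The latest of these is day 12, so curing runs day 12 to 12 + 9 = day 21.
Framing needs all of curing (finishes day 21); foundation pour (finishes day 11). That puts its earliest start at day 21; it finishes at 21 + 5 = day 26.
Electrical rough-in needs all of framing (finishes day 26, plus 2-day gap → day 28); foundation pour (finishes day 11); site survey (finishes day 12). That puts its earliest start at day 28; it finishes at 28 + 10 = day 38.
Drywall needs all of electrical rough-in (finishes day 38, plus 3-day gap → day 41); curing (finishes day 21). That puts its earliest start at day 41; it finishes at 41 + 5 = day 46.
For final inspection: drywall (finishes day 46); electrical rough-in (finishes day 38); foundation pour (finishes day 11, plus 1-day gap → day 12). Taking the maximum gives a start of day 46, and it finishes at 46 + 4 = day 50.
All tasks are finished once the last one completes. Finish times: Site survey at 12, Excavation at 6, Foundation pour at 11, Curing at 21, Framing at 26, Electrical rough-in at 38, Drywall at 46, Final inspection at 50. The latest is day 50.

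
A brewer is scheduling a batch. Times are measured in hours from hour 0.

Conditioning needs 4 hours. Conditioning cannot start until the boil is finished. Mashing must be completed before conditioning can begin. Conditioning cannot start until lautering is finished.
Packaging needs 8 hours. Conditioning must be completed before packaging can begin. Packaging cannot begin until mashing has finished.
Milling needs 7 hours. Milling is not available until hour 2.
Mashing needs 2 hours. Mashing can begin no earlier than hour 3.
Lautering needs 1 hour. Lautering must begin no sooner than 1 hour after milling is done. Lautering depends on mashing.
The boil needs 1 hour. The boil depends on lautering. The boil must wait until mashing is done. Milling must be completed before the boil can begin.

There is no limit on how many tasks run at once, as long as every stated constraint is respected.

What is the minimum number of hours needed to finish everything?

Mashing waits on its own release at hour 3, so it starts at hour 3 and finishes at 3 + 2 = hour 5.
Milling waits on its own release at hour 2, so it starts at hour 2 and finishes at 2 + 7 = hour 9.
Lautering cannot start until milling (finishes hour 9, plus 1-hour gap → hour 10); mashing (finishes hour 5). The controlling bound is hour 10, so lautering finishes at 10 + 1 = hour 11.
The boil needs all of lautering (finishes hour 11); mashing (finishes hour 5); milling (finishes hour 9). That puts its earliest start at hour 11; it finishes at 11 + 1 = hour 12.
Conditioning cannot start until the boil (finishes hour 12); mashing (finishes hour 5); lautering (finishes hour 11). The controlling bound is hour 12, so conditioning finishes at 12 + 4 = hour 16.
For packaging: conditioning (finishes hour 16); mashing (finishes hour 5). Taking the maximum gives a start of hour 16, and it finishes at 16 + 8 = hour 24.
All tasks are finished once the last one completes. Finish times: Milling at 9, Mashing at 5, Lautering at 11, The boil at 12, Conditioning at 16, Packaging at 24. The latest is hour 24.

24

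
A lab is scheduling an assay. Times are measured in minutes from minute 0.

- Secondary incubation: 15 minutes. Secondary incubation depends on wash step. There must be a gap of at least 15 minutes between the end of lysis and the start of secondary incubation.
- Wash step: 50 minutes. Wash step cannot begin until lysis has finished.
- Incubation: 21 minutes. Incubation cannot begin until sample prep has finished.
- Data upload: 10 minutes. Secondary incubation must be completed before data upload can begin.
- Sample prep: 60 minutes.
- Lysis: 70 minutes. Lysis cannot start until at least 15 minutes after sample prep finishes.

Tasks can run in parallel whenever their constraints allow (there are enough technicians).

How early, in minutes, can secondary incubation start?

Nothing blocks sample prep, so it runs from minute 0 to minute 60.
Lysis cannot begin until sample prep (finishes minute 60, plus 15-minute gap → minute 75). It runs from minute 75 to 75 + 70 = minute 145.
Wash step cannot begin until lysis (finishes minute 145). It runs from minute 145 to 145 + 50 = minute 195.
Secondary incubation waits on wash step (finishes minute 195); lysis (finishes minute 145, plus 15-minute gap → minute 160). The latest of these is minute 195, which is the earliest secondary incubation can start.

195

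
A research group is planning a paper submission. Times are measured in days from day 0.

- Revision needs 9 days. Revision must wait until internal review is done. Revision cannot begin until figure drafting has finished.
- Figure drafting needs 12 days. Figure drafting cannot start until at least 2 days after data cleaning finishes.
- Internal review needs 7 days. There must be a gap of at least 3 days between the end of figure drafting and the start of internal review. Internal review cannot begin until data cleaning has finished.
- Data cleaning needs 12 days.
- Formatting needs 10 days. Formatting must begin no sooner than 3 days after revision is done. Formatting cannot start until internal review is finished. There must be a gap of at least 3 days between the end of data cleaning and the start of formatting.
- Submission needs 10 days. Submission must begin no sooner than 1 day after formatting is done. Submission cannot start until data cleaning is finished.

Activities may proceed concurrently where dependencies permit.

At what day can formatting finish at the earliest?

58

Nothing blocks data cleaning, so it runs from day 0 to day 12.
After data cleaning (finishes day 12, plus 2-day gap → day 14), figure drafting can start at day 14 and finishes at day 26.
Internal review cannot start until figure drafting (finishes day 26, plus 3-day gap → day 29); data cleaning (finishes day 12). The controlling bound is day 29, so internal review finishes at 29 + 7 = day 36.
Revision needs all of internal review (finishes day 36); figure drafting (finishes day 26). That puts its earliest start at day 36; it finishes at 36 + 9 = day 45.
For formatting: revision (finishes day 45, plus 3-day gap → day 48); internal review (finishes day 36); data cleaning (finishes day 12, plus 3-day gap → day 15). Taking the maximum gives a start of day 48, and it finishes at 48 + 10 = day 58.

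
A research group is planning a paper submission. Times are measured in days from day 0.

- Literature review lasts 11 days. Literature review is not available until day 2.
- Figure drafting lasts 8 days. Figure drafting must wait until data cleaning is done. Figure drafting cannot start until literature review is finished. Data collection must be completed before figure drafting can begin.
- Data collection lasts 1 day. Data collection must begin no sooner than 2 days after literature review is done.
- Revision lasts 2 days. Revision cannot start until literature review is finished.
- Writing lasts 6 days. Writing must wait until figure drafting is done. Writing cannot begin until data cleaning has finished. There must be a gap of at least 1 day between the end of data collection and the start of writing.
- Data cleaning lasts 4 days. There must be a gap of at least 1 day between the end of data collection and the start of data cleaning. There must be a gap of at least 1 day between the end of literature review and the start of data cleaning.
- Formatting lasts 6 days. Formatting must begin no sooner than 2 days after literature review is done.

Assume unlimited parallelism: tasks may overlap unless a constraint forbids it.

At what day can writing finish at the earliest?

Literature review waits on its own release at day 2, so it starts at day 2 and finishes at 2 + 11 = day 13.
Data collection waits on literature review (finishes day 13, plus 2-day gap → day 15), so it starts at day 15 and finishes at 15 + 1 = day 16.
Data cleaning has to wait for data collection (finishes day 16, plus 1-day gap → day 17); literature review (finishes day 13, plus 1-day gap → day 14). The latest of these is day 17, so data cleaning runs day 17 to 17 + 4 = day 21.
Figure drafting has to wait for data cleaning (finishes day 21); literature review (finishes day 13); data collection (finishes day 16). The latest of these is day 21, so figure drafting runs day 21 to 21 + 8 = day 29.
Writing has to wait for figure drafting (finishes day 29); data cleaning (finishes day 21); data collection (finishes day 16, plus 1-day gap → day 17). The latest of these is day 29, so writing runs day 29 to 29 + 6 = day 35.

35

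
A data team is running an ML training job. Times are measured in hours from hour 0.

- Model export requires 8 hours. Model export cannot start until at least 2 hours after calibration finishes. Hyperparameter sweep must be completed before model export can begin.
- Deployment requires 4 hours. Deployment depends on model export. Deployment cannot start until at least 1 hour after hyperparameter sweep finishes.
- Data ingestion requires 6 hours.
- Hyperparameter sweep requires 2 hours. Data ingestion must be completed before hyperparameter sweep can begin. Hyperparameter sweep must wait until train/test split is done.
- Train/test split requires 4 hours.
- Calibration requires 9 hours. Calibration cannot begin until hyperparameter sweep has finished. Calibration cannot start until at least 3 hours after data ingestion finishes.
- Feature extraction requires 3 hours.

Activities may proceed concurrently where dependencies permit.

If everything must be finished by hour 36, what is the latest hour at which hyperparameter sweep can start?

To finish by hour 36, deployment (duration 4) must start no later than hour 32.
Since deployment (must start by hour 32) depends on it, model export must finish by hour 32. Backing off its 8-hour duration gives a latest start of hour 24.
Calibration feeds into model export (must start by hour 24, minus 2-hour gap → hour 22); so calibration must finish by hour 22 and therefore start by hour 13.
Hyperparameter sweep must finish in time for calibration (must start by hour 13); model export (must start by hour 24); deployment (must start by hour 32, minus 1-hour gap → hour 31). The tightest is hour 13, so hyperparameter sweep must start by 13 − 2 = hour 11.

11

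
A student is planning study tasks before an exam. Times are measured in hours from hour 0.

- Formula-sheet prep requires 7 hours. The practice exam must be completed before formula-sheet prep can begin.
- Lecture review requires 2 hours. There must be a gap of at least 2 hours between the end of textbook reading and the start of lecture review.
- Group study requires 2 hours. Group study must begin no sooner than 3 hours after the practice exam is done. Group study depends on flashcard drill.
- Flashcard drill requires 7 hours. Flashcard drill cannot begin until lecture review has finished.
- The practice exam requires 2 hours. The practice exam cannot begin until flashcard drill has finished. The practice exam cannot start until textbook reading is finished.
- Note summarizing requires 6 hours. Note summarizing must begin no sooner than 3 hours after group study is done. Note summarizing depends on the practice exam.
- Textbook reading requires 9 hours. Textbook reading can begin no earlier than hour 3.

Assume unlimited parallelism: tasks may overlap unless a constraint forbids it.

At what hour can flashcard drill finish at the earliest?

Textbook reading cannot begin until its own release at hour 3. It runs from hour 3 to 3 + 9 = hour 12.
After textbook reading (finishes hour 12, plus 2-hour gap → hour 14), lecture review can start at hour 14 and finishes at hour 16.
Flashcard drill waits on lecture review (finishes hour 16), so it starts at hour 16 and finishes at 16 + 7 = hour 23.

23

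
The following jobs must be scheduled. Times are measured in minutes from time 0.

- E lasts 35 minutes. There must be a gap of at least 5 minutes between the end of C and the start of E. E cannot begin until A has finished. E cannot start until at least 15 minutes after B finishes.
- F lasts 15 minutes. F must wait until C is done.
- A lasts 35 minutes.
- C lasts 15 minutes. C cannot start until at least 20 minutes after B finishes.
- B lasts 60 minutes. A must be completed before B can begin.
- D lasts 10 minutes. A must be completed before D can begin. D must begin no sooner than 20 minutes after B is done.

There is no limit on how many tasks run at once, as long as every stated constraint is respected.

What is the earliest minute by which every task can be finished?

Nothing blocks A, so it runs from minute 0 to minute 35.
B waits on A (finishes minute 35), so it starts at minute 35 and finishes at 35 + 60 = minute 95.
D needs all of A (finishes minute 35); B (finishes minute 95, plus 20-minute gap → minute 115). That puts its earliest start at minute 115; it finishes at 115 + 10 = minute 125.
C cannot begin until B (finishes minute 95, plus 20-minute gap → minute 115). It runs from minute 115 to 115 + 15 = minute 130.
After C (finishes minute 130), F can start at minute 130 and finishes at minute 145.
E cannot start until C (finishes minute 130, plus 5-minute gap → minute 135); A (finishes minute 35); B (finishes minute 95, plus 15-minute gap → minute 110). The controlling bound is minute 135, so E finishes at 135 + 35 = minute 170.
All tasks are finished once the last one completes. Finish times: A at 35, B at 95, C at 130, D at 125, E at 170, F at 145. The latest is minute 170.

170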